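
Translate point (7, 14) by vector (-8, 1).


Translation: (x+dx, y+dy) = (7+-8, 14+1) = (-1, 15)

(-1, 15)


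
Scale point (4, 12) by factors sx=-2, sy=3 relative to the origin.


Scaling: (x*sx, y*sy) = (4*-2, 12*3) = (-8, 36)

(-8, 36)


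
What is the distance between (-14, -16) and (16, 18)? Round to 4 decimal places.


d = sqrt((16--14)^2 + (18--16)^2) = 45.3431

45.3431


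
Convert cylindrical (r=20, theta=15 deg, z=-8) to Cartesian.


x = 20 * cos(15) = 19.3185
y = 20 * sin(15) = 5.1764
z = -8

(19.3185, 5.1764, -8)


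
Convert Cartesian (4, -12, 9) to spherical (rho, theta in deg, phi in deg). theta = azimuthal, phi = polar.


rho = sqrt(4^2 + (-12)^2 + 9^2) = 15.5242
theta = atan2(-12, 4) = 288.4349 deg
phi = acos(9/15.5242) = 54.5677 deg

rho = 15.5242, theta = 288.4349 deg, phi = 54.5677 deg


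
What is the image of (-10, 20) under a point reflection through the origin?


Reflection through origin: (x, y) -> (-x, -y)
(-10, 20) -> (10, -20)

(10, -20)


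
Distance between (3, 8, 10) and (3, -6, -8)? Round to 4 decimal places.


d = sqrt((3-3)^2 + (-6-8)^2 + (-8-10)^2) = 22.8035

22.8035


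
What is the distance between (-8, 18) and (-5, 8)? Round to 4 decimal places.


d = sqrt((-5--8)^2 + (8-18)^2) = 10.4403

10.4403


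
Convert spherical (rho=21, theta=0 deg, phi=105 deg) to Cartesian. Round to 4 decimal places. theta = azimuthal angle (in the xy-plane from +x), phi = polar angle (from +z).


x = 21 * sin(105) * cos(0) = 20.2844
y = 21 * sin(105) * sin(0) = 0
z = 21 * cos(105) = -5.4352

(20.2844, 0, -5.4352)


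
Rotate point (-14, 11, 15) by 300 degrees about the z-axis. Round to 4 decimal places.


x' = -14*cos(300) - 11*sin(300) = 2.5263
y' = -14*sin(300) + 11*cos(300) = 17.6244
z' = 15

(2.5263, 17.6244, 15)


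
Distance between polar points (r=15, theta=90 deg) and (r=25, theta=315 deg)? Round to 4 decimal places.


d = sqrt(r1^2 + r2^2 - 2*r1*r2*cos(t2-t1))
d = sqrt(15^2 + 25^2 - 2*15*25*cos(315-90)) = 37.1528

37.1528


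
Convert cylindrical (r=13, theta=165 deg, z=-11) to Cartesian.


x = 13 * cos(165) = -12.557
y = 13 * sin(165) = 3.3646
z = -11

(-12.557, 3.3646, -11)


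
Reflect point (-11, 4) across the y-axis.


Reflection across y-axis: (x, y) -> (-x, y)
(-11, 4) -> (11, 4)

(11, 4)


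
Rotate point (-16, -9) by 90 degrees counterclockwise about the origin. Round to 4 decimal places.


x' = -16*cos(90) - -9*sin(90) = 9
y' = -16*sin(90) + -9*cos(90) = -16

(9, -16)


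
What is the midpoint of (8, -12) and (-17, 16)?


Midpoint = ((8+-17)/2, (-12+16)/2) = (-4.5, 2)

(-4.5, 2)


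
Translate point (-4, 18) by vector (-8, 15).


Translation: (x+dx, y+dy) = (-4+-8, 18+15) = (-12, 33)

(-12, 33)


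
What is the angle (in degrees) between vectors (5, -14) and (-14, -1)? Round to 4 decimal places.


dot = 5*-14 + -14*-1 = -56
|u| = 14.8661, |v| = 14.0357
cos(angle) = -0.2684
angle = 105.5682 degrees

105.5682 degrees


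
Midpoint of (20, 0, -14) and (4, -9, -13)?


Midpoint = ((20+4)/2, (0+-9)/2, (-14+-13)/2) = (12, -4.5, -13.5)

(12, -4.5, -13.5)


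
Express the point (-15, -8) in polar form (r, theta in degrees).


r = sqrt((-15)^2 + (-8)^2) = 17
theta = atan2(-8, -15) = 208.0725 degrees

r = 17, theta = 208.0725 degrees


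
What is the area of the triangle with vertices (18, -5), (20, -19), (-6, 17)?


Area = |x1(y2-y3) + x2(y3-y1) + x3(y1-y2)| / 2
= |18*(-19-17) + 20*(17--5) + -6*(-5--19)| / 2
= 146

146


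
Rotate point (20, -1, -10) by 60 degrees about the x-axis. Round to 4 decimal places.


x' = 20
y' = -1*cos(60) - -10*sin(60) = 8.1603
z' = -1*sin(60) + -10*cos(60) = -5.866

(20, 8.1603, -5.866)


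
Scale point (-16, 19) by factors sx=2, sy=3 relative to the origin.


Scaling: (x*sx, y*sy) = (-16*2, 19*3) = (-32, 57)

(-32, 57)


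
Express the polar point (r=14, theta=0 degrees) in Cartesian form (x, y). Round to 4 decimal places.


x = 14 * cos(0) = 14
y = 14 * sin(0) = 0

(14, 0)


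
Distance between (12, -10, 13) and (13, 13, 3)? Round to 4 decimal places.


d = sqrt((13-12)^2 + (13--10)^2 + (3-13)^2) = 25.0998

25.0998


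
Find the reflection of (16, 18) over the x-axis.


Reflection across x-axis: (x, y) -> (x, -y)
(16, 18) -> (16, -18)

(16, -18)


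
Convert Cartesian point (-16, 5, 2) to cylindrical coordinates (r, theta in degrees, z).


r = sqrt((-16)^2 + 5^2) = 16.7631
theta = atan2(5, -16) = 162.646 deg
z = 2

r = 16.7631, theta = 162.646 deg, z = 2


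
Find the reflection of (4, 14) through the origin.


Reflection through origin: (x, y) -> (-x, -y)
(4, 14) -> (-4, -14)

(-4, -14)


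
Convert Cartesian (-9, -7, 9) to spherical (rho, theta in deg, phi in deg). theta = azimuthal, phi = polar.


rho = sqrt((-9)^2 + (-7)^2 + 9^2) = 14.5258
theta = atan2(-7, -9) = 217.875 deg
phi = acos(9/14.5258) = 51.7141 deg

rho = 14.5258, theta = 217.875 deg, phi = 51.7141 deg


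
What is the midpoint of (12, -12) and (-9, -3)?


Midpoint = ((12+-9)/2, (-12+-3)/2) = (1.5, -7.5)

(1.5, -7.5)


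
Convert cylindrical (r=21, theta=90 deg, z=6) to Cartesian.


x = 21 * cos(90) = 0
y = 21 * sin(90) = 21
z = 6

(0, 21, 6)


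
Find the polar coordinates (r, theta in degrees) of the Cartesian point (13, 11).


r = sqrt(13^2 + 11^2) = 17.0294
theta = atan2(11, 13) = 40.2364 degrees

r = 17.0294, theta = 40.2364 degrees


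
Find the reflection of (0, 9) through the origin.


Reflection through origin: (x, y) -> (-x, -y)
(0, 9) -> (0, -9)

(0, -9)


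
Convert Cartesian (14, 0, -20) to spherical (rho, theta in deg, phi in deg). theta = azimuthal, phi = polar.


rho = sqrt(14^2 + 0^2 + (-20)^2) = 24.4131
theta = atan2(0, 14) = 0 deg
phi = acos(-20/24.4131) = 145.008 deg

rho = 24.4131, theta = 0 deg, phi = 145.008 deg


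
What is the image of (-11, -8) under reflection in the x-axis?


Reflection across x-axis: (x, y) -> (x, -y)
(-11, -8) -> (-11, 8)

(-11, 8)


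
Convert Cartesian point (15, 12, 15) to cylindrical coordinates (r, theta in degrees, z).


r = sqrt(15^2 + 12^2) = 19.2094
theta = atan2(12, 15) = 38.6598 deg
z = 15

r = 19.2094, theta = 38.6598 deg, z = 15


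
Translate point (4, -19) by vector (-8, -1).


Translation: (x+dx, y+dy) = (4+-8, -19+-1) = (-4, -20)

(-4, -20)


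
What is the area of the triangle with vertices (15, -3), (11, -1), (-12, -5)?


Area = |x1(y2-y3) + x2(y3-y1) + x3(y1-y2)| / 2
= |15*(-1--5) + 11*(-5--3) + -12*(-3--1)| / 2
= 31

31


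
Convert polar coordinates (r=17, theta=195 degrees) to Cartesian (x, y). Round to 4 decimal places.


x = 17 * cos(195) = -16.4207
y = 17 * sin(195) = -4.3999

(-16.4207, -4.3999)


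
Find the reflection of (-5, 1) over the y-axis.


Reflection across y-axis: (x, y) -> (-x, y)
(-5, 1) -> (5, 1)

(5, 1)


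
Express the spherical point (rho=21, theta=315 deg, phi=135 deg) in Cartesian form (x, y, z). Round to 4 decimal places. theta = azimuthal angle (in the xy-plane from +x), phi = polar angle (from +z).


x = 21 * sin(135) * cos(315) = 10.5
y = 21 * sin(135) * sin(315) = -10.5
z = 21 * cos(135) = -14.8492

(10.5, -10.5, -14.8492)


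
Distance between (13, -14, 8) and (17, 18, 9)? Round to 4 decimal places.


d = sqrt((17-13)^2 + (18--14)^2 + (9-8)^2) = 32.2645

32.2645


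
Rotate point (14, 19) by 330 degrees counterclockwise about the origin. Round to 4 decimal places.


x' = 14*cos(330) - 19*sin(330) = 21.6244
y' = 14*sin(330) + 19*cos(330) = 9.4545

(21.6244, 9.4545)


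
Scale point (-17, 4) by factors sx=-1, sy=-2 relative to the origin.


Scaling: (x*sx, y*sy) = (-17*-1, 4*-2) = (17, -8)

(17, -8)


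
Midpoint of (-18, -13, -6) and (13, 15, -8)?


Midpoint = ((-18+13)/2, (-13+15)/2, (-6+-8)/2) = (-2.5, 1, -7)

(-2.5, 1, -7)


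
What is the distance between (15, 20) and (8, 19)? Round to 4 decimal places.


d = sqrt((8-15)^2 + (19-20)^2) = 7.0711

7.0711


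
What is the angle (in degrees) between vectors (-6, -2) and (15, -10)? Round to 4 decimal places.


dot = -6*15 + -2*-10 = -70
|u| = 6.3246, |v| = 18.0278
cos(angle) = -0.6139
angle = 127.875 degrees

127.875 degrees


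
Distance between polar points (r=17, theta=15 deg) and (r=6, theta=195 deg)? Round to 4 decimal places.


d = sqrt(r1^2 + r2^2 - 2*r1*r2*cos(t2-t1))
d = sqrt(17^2 + 6^2 - 2*17*6*cos(195-15)) = 23

23


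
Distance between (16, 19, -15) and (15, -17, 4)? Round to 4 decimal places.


d = sqrt((15-16)^2 + (-17-19)^2 + (4--15)^2) = 40.7185

40.7185


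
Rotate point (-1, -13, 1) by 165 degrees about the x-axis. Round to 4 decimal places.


x' = -1
y' = -13*cos(165) - 1*sin(165) = 12.2982
z' = -13*sin(165) + 1*cos(165) = -4.3306

(-1, 12.2982, -4.3306)


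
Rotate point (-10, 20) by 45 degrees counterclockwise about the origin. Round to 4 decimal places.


x' = -10*cos(45) - 20*sin(45) = -21.2132
y' = -10*sin(45) + 20*cos(45) = 7.0711

(-21.2132, 7.0711)


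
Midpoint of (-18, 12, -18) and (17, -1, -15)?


Midpoint = ((-18+17)/2, (12+-1)/2, (-18+-15)/2) = (-0.5, 5.5, -16.5)

(-0.5, 5.5, -16.5)


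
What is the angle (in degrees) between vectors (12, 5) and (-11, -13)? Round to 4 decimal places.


dot = 12*-11 + 5*-13 = -197
|u| = 13, |v| = 17.0294
cos(angle) = -0.8899
angle = 152.8562 degrees

152.8562 degrees


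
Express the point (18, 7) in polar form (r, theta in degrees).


r = sqrt(18^2 + 7^2) = 19.3132
theta = atan2(7, 18) = 21.2505 degrees

r = 19.3132, theta = 21.2505 degrees


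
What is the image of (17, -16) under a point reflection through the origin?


Reflection through origin: (x, y) -> (-x, -y)
(17, -16) -> (-17, 16)

(-17, 16)


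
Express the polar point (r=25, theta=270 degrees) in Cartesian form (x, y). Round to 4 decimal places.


x = 25 * cos(270) = 0
y = 25 * sin(270) = -25

(0, -25)


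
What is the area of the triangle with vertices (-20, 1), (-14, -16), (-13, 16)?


Area = |x1(y2-y3) + x2(y3-y1) + x3(y1-y2)| / 2
= |-20*(-16-16) + -14*(16-1) + -13*(1--16)| / 2
= 104.5

104.5


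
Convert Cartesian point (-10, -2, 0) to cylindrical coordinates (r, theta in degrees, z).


r = sqrt((-10)^2 + (-2)^2) = 10.198
theta = atan2(-2, -10) = 191.3099 deg
z = 0

r = 10.198, theta = 191.3099 deg, z = 0


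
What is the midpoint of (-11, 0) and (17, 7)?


Midpoint = ((-11+17)/2, (0+7)/2) = (3, 3.5)

(3, 3.5)


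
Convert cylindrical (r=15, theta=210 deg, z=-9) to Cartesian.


x = 15 * cos(210) = -12.9904
y = 15 * sin(210) = -7.5
z = -9

(-12.9904, -7.5, -9)


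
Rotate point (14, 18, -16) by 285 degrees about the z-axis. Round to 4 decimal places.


x' = 14*cos(285) - 18*sin(285) = 21.0101
y' = 14*sin(285) + 18*cos(285) = -8.8642
z' = -16

(21.0101, -8.8642, -16)


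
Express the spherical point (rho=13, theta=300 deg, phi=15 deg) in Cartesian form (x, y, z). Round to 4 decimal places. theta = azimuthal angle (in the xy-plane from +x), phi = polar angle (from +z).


x = 13 * sin(15) * cos(300) = 1.6823
y = 13 * sin(15) * sin(300) = -2.9139
z = 13 * cos(15) = 12.557

(1.6823, -2.9139, 12.557)


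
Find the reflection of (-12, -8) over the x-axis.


Reflection across x-axis: (x, y) -> (x, -y)
(-12, -8) -> (-12, 8)

(-12, 8)


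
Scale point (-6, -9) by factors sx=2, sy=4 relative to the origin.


Scaling: (x*sx, y*sy) = (-6*2, -9*4) = (-12, -36)

(-12, -36)


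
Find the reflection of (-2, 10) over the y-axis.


Reflection across y-axis: (x, y) -> (-x, y)
(-2, 10) -> (2, 10)

(2, 10)


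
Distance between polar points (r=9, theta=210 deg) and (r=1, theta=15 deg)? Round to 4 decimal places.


d = sqrt(r1^2 + r2^2 - 2*r1*r2*cos(t2-t1))
d = sqrt(9^2 + 1^2 - 2*9*1*cos(15-210)) = 9.9693

9.9693


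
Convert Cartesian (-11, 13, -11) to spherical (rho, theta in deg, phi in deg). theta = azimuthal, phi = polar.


rho = sqrt((-11)^2 + 13^2 + (-11)^2) = 20.2731
theta = atan2(13, -11) = 130.2364 deg
phi = acos(-11/20.2731) = 122.8601 deg

rho = 20.2731, theta = 130.2364 deg, phi = 122.8601 deg


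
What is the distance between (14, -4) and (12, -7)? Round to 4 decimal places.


d = sqrt((12-14)^2 + (-7--4)^2) = 3.6056

3.6056


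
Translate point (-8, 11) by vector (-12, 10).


Translation: (x+dx, y+dy) = (-8+-12, 11+10) = (-20, 21)

(-20, 21)


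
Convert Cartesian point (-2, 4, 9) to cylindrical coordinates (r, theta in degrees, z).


r = sqrt((-2)^2 + 4^2) = 4.4721
theta = atan2(4, -2) = 116.5651 deg
z = 9

r = 4.4721, theta = 116.5651 deg, z = 9


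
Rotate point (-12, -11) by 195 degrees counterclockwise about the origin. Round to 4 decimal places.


x' = -12*cos(195) - -11*sin(195) = 8.7441
y' = -12*sin(195) + -11*cos(195) = 13.731

(8.7441, 13.731)


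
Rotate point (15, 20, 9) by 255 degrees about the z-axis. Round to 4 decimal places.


x' = 15*cos(255) - 20*sin(255) = 15.4362
y' = 15*sin(255) + 20*cos(255) = -19.6653
z' = 9

(15.4362, -19.6653, 9)


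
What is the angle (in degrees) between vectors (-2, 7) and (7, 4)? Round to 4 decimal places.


dot = -2*7 + 7*4 = 14
|u| = 7.2801, |v| = 8.0623
cos(angle) = 0.2385
angle = 76.2005 degrees

76.2005 degrees


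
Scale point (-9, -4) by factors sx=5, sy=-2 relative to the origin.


Scaling: (x*sx, y*sy) = (-9*5, -4*-2) = (-45, 8)

(-45, 8)


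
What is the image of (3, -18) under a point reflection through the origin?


Reflection through origin: (x, y) -> (-x, -y)
(3, -18) -> (-3, 18)

(-3, 18)


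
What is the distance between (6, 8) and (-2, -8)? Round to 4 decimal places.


d = sqrt((-2-6)^2 + (-8-8)^2) = 17.8885

17.8885


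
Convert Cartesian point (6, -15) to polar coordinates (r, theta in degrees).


r = sqrt(6^2 + (-15)^2) = 16.1555
theta = atan2(-15, 6) = 291.8014 degrees

r = 16.1555, theta = 291.8014 degrees


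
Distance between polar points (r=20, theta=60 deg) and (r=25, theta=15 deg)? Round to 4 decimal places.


d = sqrt(r1^2 + r2^2 - 2*r1*r2*cos(t2-t1))
d = sqrt(20^2 + 25^2 - 2*20*25*cos(15-60)) = 17.8296

17.8296


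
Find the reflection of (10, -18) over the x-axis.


Reflection across x-axis: (x, y) -> (x, -y)
(10, -18) -> (10, 18)

(10, 18)


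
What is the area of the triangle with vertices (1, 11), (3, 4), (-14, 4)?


Area = |x1(y2-y3) + x2(y3-y1) + x3(y1-y2)| / 2
= |1*(4-4) + 3*(4-11) + -14*(11-4)| / 2
= 59.5

59.5


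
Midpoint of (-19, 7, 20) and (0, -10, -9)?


Midpoint = ((-19+0)/2, (7+-10)/2, (20+-9)/2) = (-9.5, -1.5, 5.5)

(-9.5, -1.5, 5.5)


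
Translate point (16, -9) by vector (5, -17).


Translation: (x+dx, y+dy) = (16+5, -9+-17) = (21, -26)

(21, -26)


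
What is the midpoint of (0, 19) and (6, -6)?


Midpoint = ((0+6)/2, (19+-6)/2) = (3, 6.5)

(3, 6.5)


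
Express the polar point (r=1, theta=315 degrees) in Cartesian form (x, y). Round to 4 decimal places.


x = 1 * cos(315) = 0.7071
y = 1 * sin(315) = -0.7071

(0.7071, -0.7071)


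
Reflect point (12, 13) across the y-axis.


Reflection across y-axis: (x, y) -> (-x, y)
(12, 13) -> (-12, 13)

(-12, 13)


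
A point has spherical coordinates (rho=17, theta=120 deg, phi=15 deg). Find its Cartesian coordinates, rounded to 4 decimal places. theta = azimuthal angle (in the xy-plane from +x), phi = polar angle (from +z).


x = 17 * sin(15) * cos(120) = -2.2
y = 17 * sin(15) * sin(120) = 3.8104
z = 17 * cos(15) = 16.4207

(-2.2, 3.8104, 16.4207)


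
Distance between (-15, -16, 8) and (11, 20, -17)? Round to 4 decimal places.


d = sqrt((11--15)^2 + (20--16)^2 + (-17-8)^2) = 50.9608

50.9608


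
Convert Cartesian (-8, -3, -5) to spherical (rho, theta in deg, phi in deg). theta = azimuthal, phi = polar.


rho = sqrt((-8)^2 + (-3)^2 + (-5)^2) = 9.8995
theta = atan2(-3, -8) = 200.556 deg
phi = acos(-5/9.8995) = 120.3364 deg

rho = 9.8995, theta = 200.556 deg, phi = 120.3364 deg


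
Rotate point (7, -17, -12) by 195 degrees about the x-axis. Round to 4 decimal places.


x' = 7
y' = -17*cos(195) - -12*sin(195) = 13.3149
z' = -17*sin(195) + -12*cos(195) = 15.991

(7, 13.3149, 15.991)


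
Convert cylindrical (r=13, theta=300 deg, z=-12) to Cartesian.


x = 13 * cos(300) = 6.5
y = 13 * sin(300) = -11.2583
z = -12

(6.5, -11.2583, -12)


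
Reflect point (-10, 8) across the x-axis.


Reflection across x-axis: (x, y) -> (x, -y)
(-10, 8) -> (-10, -8)

(-10, -8)


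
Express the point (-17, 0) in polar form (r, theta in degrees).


r = sqrt((-17)^2 + 0^2) = 17
theta = atan2(0, -17) = 180 degrees

r = 17, theta = 180 degrees


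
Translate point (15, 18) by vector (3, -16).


Translation: (x+dx, y+dy) = (15+3, 18+-16) = (18, 2)

(18, 2)


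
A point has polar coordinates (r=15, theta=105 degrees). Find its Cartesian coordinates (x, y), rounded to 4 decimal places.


x = 15 * cos(105) = -3.8823
y = 15 * sin(105) = 14.4889

(-3.8823, 14.4889)


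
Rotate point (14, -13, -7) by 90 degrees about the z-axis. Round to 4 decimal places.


x' = 14*cos(90) - -13*sin(90) = 13
y' = 14*sin(90) + -13*cos(90) = 14
z' = -7

(13, 14, -7)


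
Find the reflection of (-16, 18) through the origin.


Reflection through origin: (x, y) -> (-x, -y)
(-16, 18) -> (16, -18)

(16, -18)


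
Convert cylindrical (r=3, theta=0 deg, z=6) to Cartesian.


x = 3 * cos(0) = 3
y = 3 * sin(0) = 0
z = 6

(3, 0, 6)


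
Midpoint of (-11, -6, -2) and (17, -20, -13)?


Midpoint = ((-11+17)/2, (-6+-20)/2, (-2+-13)/2) = (3, -13, -7.5)

(3, -13, -7.5)


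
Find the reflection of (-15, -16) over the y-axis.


Reflection across y-axis: (x, y) -> (-x, y)
(-15, -16) -> (15, -16)

(15, -16)


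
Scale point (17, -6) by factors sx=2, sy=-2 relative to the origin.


Scaling: (x*sx, y*sy) = (17*2, -6*-2) = (34, 12)

(34, 12)


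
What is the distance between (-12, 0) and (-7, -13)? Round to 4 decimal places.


d = sqrt((-7--12)^2 + (-13-0)^2) = 13.9284

13.9284


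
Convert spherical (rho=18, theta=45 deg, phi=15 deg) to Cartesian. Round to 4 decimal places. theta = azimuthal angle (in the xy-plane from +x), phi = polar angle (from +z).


x = 18 * sin(15) * cos(45) = 3.2942
y = 18 * sin(15) * sin(45) = 3.2942
z = 18 * cos(15) = 17.3867

(3.2942, 3.2942, 17.3867)


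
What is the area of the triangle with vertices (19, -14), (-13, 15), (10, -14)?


Area = |x1(y2-y3) + x2(y3-y1) + x3(y1-y2)| / 2
= |19*(15--14) + -13*(-14--14) + 10*(-14-15)| / 2
= 130.5

130.5


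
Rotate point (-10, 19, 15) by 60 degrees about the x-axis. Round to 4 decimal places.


x' = -10
y' = 19*cos(60) - 15*sin(60) = -3.4904
z' = 19*sin(60) + 15*cos(60) = 23.9545

(-10, -3.4904, 23.9545)


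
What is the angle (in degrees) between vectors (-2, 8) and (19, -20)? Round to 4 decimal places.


dot = -2*19 + 8*-20 = -198
|u| = 8.2462, |v| = 27.5862
cos(angle) = -0.8704
angle = 150.505 degrees

150.505 degrees


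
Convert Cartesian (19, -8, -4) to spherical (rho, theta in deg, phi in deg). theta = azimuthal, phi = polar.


rho = sqrt(19^2 + (-8)^2 + (-4)^2) = 21
theta = atan2(-8, 19) = 337.1663 deg
phi = acos(-4/21) = 100.9806 deg

rho = 21, theta = 337.1663 deg, phi = 100.9806 deg


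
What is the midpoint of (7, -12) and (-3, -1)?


Midpoint = ((7+-3)/2, (-12+-1)/2) = (2, -6.5)

(2, -6.5)


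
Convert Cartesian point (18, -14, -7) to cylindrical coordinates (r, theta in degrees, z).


r = sqrt(18^2 + (-14)^2) = 22.8035
theta = atan2(-14, 18) = 322.125 deg
z = -7

r = 22.8035, theta = 322.125 deg, z = -7


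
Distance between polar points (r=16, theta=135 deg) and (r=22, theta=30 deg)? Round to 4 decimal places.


d = sqrt(r1^2 + r2^2 - 2*r1*r2*cos(t2-t1))
d = sqrt(16^2 + 22^2 - 2*16*22*cos(30-135)) = 30.3679

30.3679


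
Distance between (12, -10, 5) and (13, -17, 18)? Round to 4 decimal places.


d = sqrt((13-12)^2 + (-17--10)^2 + (18-5)^2) = 14.7986

14.7986


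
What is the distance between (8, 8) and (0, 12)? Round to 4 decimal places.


d = sqrt((0-8)^2 + (12-8)^2) = 8.9443

8.9443


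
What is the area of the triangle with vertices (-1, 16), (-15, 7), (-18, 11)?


Area = |x1(y2-y3) + x2(y3-y1) + x3(y1-y2)| / 2
= |-1*(7-11) + -15*(11-16) + -18*(16-7)| / 2
= 41.5

41.5


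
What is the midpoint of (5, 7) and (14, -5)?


Midpoint = ((5+14)/2, (7+-5)/2) = (9.5, 1)

(9.5, 1)


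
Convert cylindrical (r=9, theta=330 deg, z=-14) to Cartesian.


x = 9 * cos(330) = 7.7942
y = 9 * sin(330) = -4.5
z = -14

(7.7942, -4.5, -14)


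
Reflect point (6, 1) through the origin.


Reflection through origin: (x, y) -> (-x, -y)
(6, 1) -> (-6, -1)

(-6, -1)


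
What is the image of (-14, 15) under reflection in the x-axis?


Reflection across x-axis: (x, y) -> (x, -y)
(-14, 15) -> (-14, -15)

(-14, -15)


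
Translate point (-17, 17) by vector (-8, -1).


Translation: (x+dx, y+dy) = (-17+-8, 17+-1) = (-25, 16)

(-25, 16)


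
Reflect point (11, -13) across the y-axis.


Reflection across y-axis: (x, y) -> (-x, y)
(11, -13) -> (-11, -13)

(-11, -13)


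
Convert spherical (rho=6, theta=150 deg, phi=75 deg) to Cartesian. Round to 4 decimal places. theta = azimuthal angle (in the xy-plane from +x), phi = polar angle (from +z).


x = 6 * sin(75) * cos(150) = -5.0191
y = 6 * sin(75) * sin(150) = 2.8978
z = 6 * cos(75) = 1.5529

(-5.0191, 2.8978, 1.5529)


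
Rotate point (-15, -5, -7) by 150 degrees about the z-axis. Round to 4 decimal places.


x' = -15*cos(150) - -5*sin(150) = 15.4904
y' = -15*sin(150) + -5*cos(150) = -3.1699
z' = -7

(15.4904, -3.1699, -7)


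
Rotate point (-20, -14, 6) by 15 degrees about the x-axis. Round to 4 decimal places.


x' = -20
y' = -14*cos(15) - 6*sin(15) = -15.0759
z' = -14*sin(15) + 6*cos(15) = 2.1721

(-20, -15.0759, 2.1721)


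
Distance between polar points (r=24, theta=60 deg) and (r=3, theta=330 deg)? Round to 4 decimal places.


d = sqrt(r1^2 + r2^2 - 2*r1*r2*cos(t2-t1))
d = sqrt(24^2 + 3^2 - 2*24*3*cos(330-60)) = 24.1868

24.1868


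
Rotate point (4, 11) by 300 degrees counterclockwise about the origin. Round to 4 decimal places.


x' = 4*cos(300) - 11*sin(300) = 11.5263
y' = 4*sin(300) + 11*cos(300) = 2.0359

(11.5263, 2.0359)


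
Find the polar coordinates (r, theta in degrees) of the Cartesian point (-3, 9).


r = sqrt((-3)^2 + 9^2) = 9.4868
theta = atan2(9, -3) = 108.4349 degrees

r = 9.4868, theta = 108.4349 degrees


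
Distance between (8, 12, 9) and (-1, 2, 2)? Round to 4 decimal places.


d = sqrt((-1-8)^2 + (2-12)^2 + (2-9)^2) = 15.1658

15.1658


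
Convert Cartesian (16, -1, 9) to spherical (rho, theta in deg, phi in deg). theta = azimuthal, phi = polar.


rho = sqrt(16^2 + (-1)^2 + 9^2) = 18.3848
theta = atan2(-1, 16) = 356.4237 deg
phi = acos(9/18.3848) = 60.6899 deg

rho = 18.3848, theta = 356.4237 deg, phi = 60.6899 deg


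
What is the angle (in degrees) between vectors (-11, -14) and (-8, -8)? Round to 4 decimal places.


dot = -11*-8 + -14*-8 = 200
|u| = 17.8045, |v| = 11.3137
cos(angle) = 0.9929
angle = 6.8428 degrees

6.8428 degrees


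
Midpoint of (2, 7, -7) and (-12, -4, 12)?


Midpoint = ((2+-12)/2, (7+-4)/2, (-7+12)/2) = (-5, 1.5, 2.5)

(-5, 1.5, 2.5)


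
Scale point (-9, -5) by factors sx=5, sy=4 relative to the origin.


Scaling: (x*sx, y*sy) = (-9*5, -5*4) = (-45, -20)

(-45, -20)


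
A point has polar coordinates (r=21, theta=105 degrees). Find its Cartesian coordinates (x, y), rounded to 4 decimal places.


x = 21 * cos(105) = -5.4352
y = 21 * sin(105) = 20.2844

(-5.4352, 20.2844)


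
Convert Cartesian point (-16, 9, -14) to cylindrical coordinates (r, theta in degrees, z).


r = sqrt((-16)^2 + 9^2) = 18.3576
theta = atan2(9, -16) = 150.6422 deg
z = -14

r = 18.3576, theta = 150.6422 deg, z = -14


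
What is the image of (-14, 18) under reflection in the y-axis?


Reflection across y-axis: (x, y) -> (-x, y)
(-14, 18) -> (14, 18)

(14, 18)


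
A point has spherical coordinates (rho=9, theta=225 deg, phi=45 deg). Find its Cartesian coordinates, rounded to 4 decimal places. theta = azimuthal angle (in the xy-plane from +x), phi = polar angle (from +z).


x = 9 * sin(45) * cos(225) = -4.5
y = 9 * sin(45) * sin(225) = -4.5
z = 9 * cos(45) = 6.364

(-4.5, -4.5, 6.364)


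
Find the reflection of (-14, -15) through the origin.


Reflection through origin: (x, y) -> (-x, -y)
(-14, -15) -> (14, 15)

(14, 15)


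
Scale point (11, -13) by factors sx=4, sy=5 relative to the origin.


Scaling: (x*sx, y*sy) = (11*4, -13*5) = (44, -65)

(44, -65)


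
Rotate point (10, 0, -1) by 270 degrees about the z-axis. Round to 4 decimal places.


x' = 10*cos(270) - 0*sin(270) = 0
y' = 10*sin(270) + 0*cos(270) = -10
z' = -1

(0, -10, -1)


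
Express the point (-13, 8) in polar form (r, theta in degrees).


r = sqrt((-13)^2 + 8^2) = 15.2643
theta = atan2(8, -13) = 148.3925 degrees

r = 15.2643, theta = 148.3925 degrees


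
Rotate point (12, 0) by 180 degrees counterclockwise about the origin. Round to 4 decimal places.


x' = 12*cos(180) - 0*sin(180) = -12
y' = 12*sin(180) + 0*cos(180) = 0

(-12, 0)


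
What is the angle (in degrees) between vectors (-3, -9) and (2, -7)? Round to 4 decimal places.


dot = -3*2 + -9*-7 = 57
|u| = 9.4868, |v| = 7.2801
cos(angle) = 0.8253
angle = 34.3803 degrees

34.3803 degrees


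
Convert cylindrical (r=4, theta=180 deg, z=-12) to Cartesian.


x = 4 * cos(180) = -4
y = 4 * sin(180) = 0
z = -12

(-4, 0, -12)


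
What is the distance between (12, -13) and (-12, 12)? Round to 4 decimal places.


d = sqrt((-12-12)^2 + (12--13)^2) = 34.6554

34.6554


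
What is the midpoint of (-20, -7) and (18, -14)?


Midpoint = ((-20+18)/2, (-7+-14)/2) = (-1, -10.5)

(-1, -10.5)


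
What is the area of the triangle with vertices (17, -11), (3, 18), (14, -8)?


Area = |x1(y2-y3) + x2(y3-y1) + x3(y1-y2)| / 2
= |17*(18--8) + 3*(-8--11) + 14*(-11-18)| / 2
= 22.5

22.5


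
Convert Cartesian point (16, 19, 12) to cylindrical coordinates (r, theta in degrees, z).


r = sqrt(16^2 + 19^2) = 24.8395
theta = atan2(19, 16) = 49.8991 deg
z = 12

r = 24.8395, theta = 49.8991 deg, z = 12


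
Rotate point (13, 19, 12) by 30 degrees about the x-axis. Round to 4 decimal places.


x' = 13
y' = 19*cos(30) - 12*sin(30) = 10.4545
z' = 19*sin(30) + 12*cos(30) = 19.8923

(13, 10.4545, 19.8923)


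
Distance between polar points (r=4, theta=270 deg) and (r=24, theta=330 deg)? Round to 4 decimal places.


d = sqrt(r1^2 + r2^2 - 2*r1*r2*cos(t2-t1))
d = sqrt(4^2 + 24^2 - 2*4*24*cos(330-270)) = 22.2711

22.2711


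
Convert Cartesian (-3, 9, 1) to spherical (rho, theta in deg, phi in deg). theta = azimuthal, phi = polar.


rho = sqrt((-3)^2 + 9^2 + 1^2) = 9.5394
theta = atan2(9, -3) = 108.4349 deg
phi = acos(1/9.5394) = 83.9827 deg

rho = 9.5394, theta = 108.4349 deg, phi = 83.9827 deg


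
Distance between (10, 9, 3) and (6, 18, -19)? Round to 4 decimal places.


d = sqrt((6-10)^2 + (18-9)^2 + (-19-3)^2) = 24.1039

24.1039


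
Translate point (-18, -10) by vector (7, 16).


Translation: (x+dx, y+dy) = (-18+7, -10+16) = (-11, 6)

(-11, 6)


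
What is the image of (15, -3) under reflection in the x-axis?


Reflection across x-axis: (x, y) -> (x, -y)
(15, -3) -> (15, 3)

(15, 3)


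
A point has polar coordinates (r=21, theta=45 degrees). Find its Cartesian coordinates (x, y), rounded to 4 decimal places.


x = 21 * cos(45) = 14.8492
y = 21 * sin(45) = 14.8492

(14.8492, 14.8492)


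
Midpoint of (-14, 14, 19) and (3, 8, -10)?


Midpoint = ((-14+3)/2, (14+8)/2, (19+-10)/2) = (-5.5, 11, 4.5)

(-5.5, 11, 4.5)


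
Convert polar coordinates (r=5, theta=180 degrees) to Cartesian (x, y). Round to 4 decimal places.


x = 5 * cos(180) = -5
y = 5 * sin(180) = 0

(-5, 0)


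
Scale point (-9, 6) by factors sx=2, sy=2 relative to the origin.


Scaling: (x*sx, y*sy) = (-9*2, 6*2) = (-18, 12)

(-18, 12)


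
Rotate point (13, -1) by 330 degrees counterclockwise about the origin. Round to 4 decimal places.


x' = 13*cos(330) - -1*sin(330) = 10.7583
y' = 13*sin(330) + -1*cos(330) = -7.366

(10.7583, -7.366)


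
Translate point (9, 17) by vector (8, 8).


Translation: (x+dx, y+dy) = (9+8, 17+8) = (17, 25)

(17, 25)


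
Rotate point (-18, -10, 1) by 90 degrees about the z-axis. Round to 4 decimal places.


x' = -18*cos(90) - -10*sin(90) = 10
y' = -18*sin(90) + -10*cos(90) = -18
z' = 1

(10, -18, 1)


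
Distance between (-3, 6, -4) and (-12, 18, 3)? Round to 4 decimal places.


d = sqrt((-12--3)^2 + (18-6)^2 + (3--4)^2) = 16.5529

16.5529


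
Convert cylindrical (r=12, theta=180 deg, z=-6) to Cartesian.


x = 12 * cos(180) = -12
y = 12 * sin(180) = 0
z = -6

(-12, 0, -6)


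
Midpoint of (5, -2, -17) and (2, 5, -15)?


Midpoint = ((5+2)/2, (-2+5)/2, (-17+-15)/2) = (3.5, 1.5, -16)

(3.5, 1.5, -16)


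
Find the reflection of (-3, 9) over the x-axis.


Reflection across x-axis: (x, y) -> (x, -y)
(-3, 9) -> (-3, -9)

(-3, -9)


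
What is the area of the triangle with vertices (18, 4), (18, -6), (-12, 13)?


Area = |x1(y2-y3) + x2(y3-y1) + x3(y1-y2)| / 2
= |18*(-6-13) + 18*(13-4) + -12*(4--6)| / 2
= 150

150


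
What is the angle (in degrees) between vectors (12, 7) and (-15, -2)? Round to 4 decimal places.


dot = 12*-15 + 7*-2 = -194
|u| = 13.8924, |v| = 15.1327
cos(angle) = -0.9228
angle = 157.3382 degrees

157.3382 degrees


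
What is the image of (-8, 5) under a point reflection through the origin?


Reflection through origin: (x, y) -> (-x, -y)
(-8, 5) -> (8, -5)

(8, -5)


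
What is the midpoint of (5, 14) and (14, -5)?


Midpoint = ((5+14)/2, (14+-5)/2) = (9.5, 4.5)

(9.5, 4.5)


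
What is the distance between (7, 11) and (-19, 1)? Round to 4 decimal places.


d = sqrt((-19-7)^2 + (1-11)^2) = 27.8568

27.8568


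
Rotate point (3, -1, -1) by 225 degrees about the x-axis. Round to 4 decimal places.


x' = 3
y' = -1*cos(225) - -1*sin(225) = 0
z' = -1*sin(225) + -1*cos(225) = 1.4142

(3, 0, 1.4142)


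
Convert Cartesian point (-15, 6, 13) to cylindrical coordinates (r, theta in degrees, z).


r = sqrt((-15)^2 + 6^2) = 16.1555
theta = atan2(6, -15) = 158.1986 deg
z = 13

r = 16.1555, theta = 158.1986 deg, z = 13


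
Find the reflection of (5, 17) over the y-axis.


Reflection across y-axis: (x, y) -> (-x, y)
(5, 17) -> (-5, 17)

(-5, 17)


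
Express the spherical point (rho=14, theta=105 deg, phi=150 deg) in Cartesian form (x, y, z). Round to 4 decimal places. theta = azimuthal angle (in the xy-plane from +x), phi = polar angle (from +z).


x = 14 * sin(150) * cos(105) = -1.8117
y = 14 * sin(150) * sin(105) = 6.7615
z = 14 * cos(150) = -12.1244

(-1.8117, 6.7615, -12.1244)


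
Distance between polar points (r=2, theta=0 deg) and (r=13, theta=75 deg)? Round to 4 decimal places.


d = sqrt(r1^2 + r2^2 - 2*r1*r2*cos(t2-t1))
d = sqrt(2^2 + 13^2 - 2*2*13*cos(75-0)) = 12.631

12.631


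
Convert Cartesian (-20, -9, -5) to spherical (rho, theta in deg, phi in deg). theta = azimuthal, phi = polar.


rho = sqrt((-20)^2 + (-9)^2 + (-5)^2) = 22.4944
theta = atan2(-9, -20) = 204.2277 deg
phi = acos(-5/22.4944) = 102.8428 deg

rho = 22.4944, theta = 204.2277 deg, phi = 102.8428 deg


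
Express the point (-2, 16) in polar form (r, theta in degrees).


r = sqrt((-2)^2 + 16^2) = 16.1245
theta = atan2(16, -2) = 97.125 degrees

r = 16.1245, theta = 97.125 degrees


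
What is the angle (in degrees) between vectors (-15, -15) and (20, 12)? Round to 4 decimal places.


dot = -15*20 + -15*12 = -480
|u| = 21.2132, |v| = 23.3238
cos(angle) = -0.9701
angle = 165.9638 degrees

165.9638 degrees


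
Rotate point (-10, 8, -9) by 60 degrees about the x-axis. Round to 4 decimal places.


x' = -10
y' = 8*cos(60) - -9*sin(60) = 11.7942
z' = 8*sin(60) + -9*cos(60) = 2.4282

(-10, 11.7942, 2.4282)


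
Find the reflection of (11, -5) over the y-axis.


Reflection across y-axis: (x, y) -> (-x, y)
(11, -5) -> (-11, -5)

(-11, -5)


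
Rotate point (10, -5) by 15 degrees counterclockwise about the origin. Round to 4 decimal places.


x' = 10*cos(15) - -5*sin(15) = 10.9534
y' = 10*sin(15) + -5*cos(15) = -2.2414

(10.9534, -2.2414)


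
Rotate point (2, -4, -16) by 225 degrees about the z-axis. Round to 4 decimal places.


x' = 2*cos(225) - -4*sin(225) = -4.2426
y' = 2*sin(225) + -4*cos(225) = 1.4142
z' = -16

(-4.2426, 1.4142, -16)


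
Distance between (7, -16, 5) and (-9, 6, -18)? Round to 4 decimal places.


d = sqrt((-9-7)^2 + (6--16)^2 + (-18-5)^2) = 35.623

35.623


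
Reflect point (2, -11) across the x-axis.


Reflection across x-axis: (x, y) -> (x, -y)
(2, -11) -> (2, 11)

(2, 11)


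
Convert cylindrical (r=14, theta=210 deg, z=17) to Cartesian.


x = 14 * cos(210) = -12.1244
y = 14 * sin(210) = -7
z = 17

(-12.1244, -7, 17)


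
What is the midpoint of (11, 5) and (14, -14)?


Midpoint = ((11+14)/2, (5+-14)/2) = (12.5, -4.5)

(12.5, -4.5)


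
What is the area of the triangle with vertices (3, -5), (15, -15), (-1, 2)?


Area = |x1(y2-y3) + x2(y3-y1) + x3(y1-y2)| / 2
= |3*(-15-2) + 15*(2--5) + -1*(-5--15)| / 2
= 22

22


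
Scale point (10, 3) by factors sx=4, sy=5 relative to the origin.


Scaling: (x*sx, y*sy) = (10*4, 3*5) = (40, 15)

(40, 15)


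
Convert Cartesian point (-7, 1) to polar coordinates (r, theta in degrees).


r = sqrt((-7)^2 + 1^2) = 7.0711
theta = atan2(1, -7) = 171.8699 degrees

r = 7.0711, theta = 171.8699 degrees


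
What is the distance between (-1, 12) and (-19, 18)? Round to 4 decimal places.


d = sqrt((-19--1)^2 + (18-12)^2) = 18.9737

18.9737


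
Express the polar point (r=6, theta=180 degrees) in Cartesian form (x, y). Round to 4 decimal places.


x = 6 * cos(180) = -6
y = 6 * sin(180) = 0

(-6, 0)


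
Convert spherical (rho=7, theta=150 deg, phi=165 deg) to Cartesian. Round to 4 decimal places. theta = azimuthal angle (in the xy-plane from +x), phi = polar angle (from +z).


x = 7 * sin(165) * cos(150) = -1.569
y = 7 * sin(165) * sin(150) = 0.9059
z = 7 * cos(165) = -6.7615

(-1.569, 0.9059, -6.7615)


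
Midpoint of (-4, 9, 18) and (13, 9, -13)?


Midpoint = ((-4+13)/2, (9+9)/2, (18+-13)/2) = (4.5, 9, 2.5)

(4.5, 9, 2.5)


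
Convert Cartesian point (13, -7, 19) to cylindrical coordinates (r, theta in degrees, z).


r = sqrt(13^2 + (-7)^2) = 14.7648
theta = atan2(-7, 13) = 331.6992 deg
z = 19

r = 14.7648, theta = 331.6992 deg, z = 19


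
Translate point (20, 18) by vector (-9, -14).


Translation: (x+dx, y+dy) = (20+-9, 18+-14) = (11, 4)

(11, 4)


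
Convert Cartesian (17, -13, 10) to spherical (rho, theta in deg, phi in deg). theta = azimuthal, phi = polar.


rho = sqrt(17^2 + (-13)^2 + 10^2) = 23.622
theta = atan2(-13, 17) = 322.5946 deg
phi = acos(10/23.622) = 64.9548 deg

rho = 23.622, theta = 322.5946 deg, phi = 64.9548 deg


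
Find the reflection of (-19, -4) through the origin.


Reflection through origin: (x, y) -> (-x, -y)
(-19, -4) -> (19, 4)

(19, 4)


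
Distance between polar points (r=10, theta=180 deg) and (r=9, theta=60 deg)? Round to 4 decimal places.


d = sqrt(r1^2 + r2^2 - 2*r1*r2*cos(t2-t1))
d = sqrt(10^2 + 9^2 - 2*10*9*cos(60-180)) = 16.4621

16.4621


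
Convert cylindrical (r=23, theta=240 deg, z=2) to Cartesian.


x = 23 * cos(240) = -11.5
y = 23 * sin(240) = -19.9186
z = 2

(-11.5, -19.9186, 2)


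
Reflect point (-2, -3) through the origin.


Reflection through origin: (x, y) -> (-x, -y)
(-2, -3) -> (2, 3)

(2, 3)


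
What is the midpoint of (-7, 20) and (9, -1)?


Midpoint = ((-7+9)/2, (20+-1)/2) = (1, 9.5)

(1, 9.5)


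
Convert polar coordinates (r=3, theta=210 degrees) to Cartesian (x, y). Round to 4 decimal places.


x = 3 * cos(210) = -2.5981
y = 3 * sin(210) = -1.5

(-2.5981, -1.5)


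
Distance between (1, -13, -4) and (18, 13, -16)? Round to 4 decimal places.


d = sqrt((18-1)^2 + (13--13)^2 + (-16--4)^2) = 33.3017

33.3017


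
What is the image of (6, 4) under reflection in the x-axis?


Reflection across x-axis: (x, y) -> (x, -y)
(6, 4) -> (6, -4)

(6, -4)


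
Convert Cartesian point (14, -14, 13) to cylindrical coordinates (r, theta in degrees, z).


r = sqrt(14^2 + (-14)^2) = 19.799
theta = atan2(-14, 14) = 315 deg
z = 13

r = 19.799, theta = 315 deg, z = 13


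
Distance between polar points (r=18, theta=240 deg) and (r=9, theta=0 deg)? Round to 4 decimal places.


d = sqrt(r1^2 + r2^2 - 2*r1*r2*cos(t2-t1))
d = sqrt(18^2 + 9^2 - 2*18*9*cos(0-240)) = 23.8118

23.8118


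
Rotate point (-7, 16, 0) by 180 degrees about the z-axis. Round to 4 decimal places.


x' = -7*cos(180) - 16*sin(180) = 7
y' = -7*sin(180) + 16*cos(180) = -16
z' = 0

(7, -16, 0)


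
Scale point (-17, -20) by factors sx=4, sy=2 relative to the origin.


Scaling: (x*sx, y*sy) = (-17*4, -20*2) = (-68, -40)

(-68, -40)


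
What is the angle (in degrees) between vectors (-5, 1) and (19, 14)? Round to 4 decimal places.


dot = -5*19 + 1*14 = -81
|u| = 5.099, |v| = 23.6008
cos(angle) = -0.6731
angle = 132.3057 degrees

132.3057 degrees


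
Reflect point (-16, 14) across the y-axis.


Reflection across y-axis: (x, y) -> (-x, y)
(-16, 14) -> (16, 14)

(16, 14)


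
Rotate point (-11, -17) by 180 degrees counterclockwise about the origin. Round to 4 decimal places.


x' = -11*cos(180) - -17*sin(180) = 11
y' = -11*sin(180) + -17*cos(180) = 17

(11, 17)


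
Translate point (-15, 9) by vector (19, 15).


Translation: (x+dx, y+dy) = (-15+19, 9+15) = (4, 24)

(4, 24)


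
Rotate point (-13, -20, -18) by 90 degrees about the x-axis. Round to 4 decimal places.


x' = -13
y' = -20*cos(90) - -18*sin(90) = 18
z' = -20*sin(90) + -18*cos(90) = -20

(-13, 18, -20)


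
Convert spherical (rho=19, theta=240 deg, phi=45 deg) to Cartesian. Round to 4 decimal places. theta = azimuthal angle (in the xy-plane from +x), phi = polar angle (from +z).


x = 19 * sin(45) * cos(240) = -6.7175
y = 19 * sin(45) * sin(240) = -11.6351
z = 19 * cos(45) = 13.435

(-6.7175, -11.6351, 13.435)


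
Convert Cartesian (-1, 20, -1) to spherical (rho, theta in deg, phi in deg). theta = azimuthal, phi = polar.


rho = sqrt((-1)^2 + 20^2 + (-1)^2) = 20.0499
theta = atan2(20, -1) = 92.8624 deg
phi = acos(-1/20.0499) = 92.8588 deg

rho = 20.0499, theta = 92.8624 deg, phi = 92.8588 deg


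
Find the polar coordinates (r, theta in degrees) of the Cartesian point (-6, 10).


r = sqrt((-6)^2 + 10^2) = 11.6619
theta = atan2(10, -6) = 120.9638 degrees

r = 11.6619, theta = 120.9638 degrees


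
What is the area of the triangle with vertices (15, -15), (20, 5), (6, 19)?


Area = |x1(y2-y3) + x2(y3-y1) + x3(y1-y2)| / 2
= |15*(5-19) + 20*(19--15) + 6*(-15-5)| / 2
= 175

175


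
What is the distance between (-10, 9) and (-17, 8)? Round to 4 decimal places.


d = sqrt((-17--10)^2 + (8-9)^2) = 7.0711

7.0711


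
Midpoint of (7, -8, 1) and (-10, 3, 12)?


Midpoint = ((7+-10)/2, (-8+3)/2, (1+12)/2) = (-1.5, -2.5, 6.5)

(-1.5, -2.5, 6.5)


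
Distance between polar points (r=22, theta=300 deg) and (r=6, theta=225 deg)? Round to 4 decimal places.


d = sqrt(r1^2 + r2^2 - 2*r1*r2*cos(t2-t1))
d = sqrt(22^2 + 6^2 - 2*22*6*cos(225-300)) = 21.2526

21.2526


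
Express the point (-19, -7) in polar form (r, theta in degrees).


r = sqrt((-19)^2 + (-7)^2) = 20.2485
theta = atan2(-7, -19) = 200.2249 degrees

r = 20.2485, theta = 200.2249 degrees
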